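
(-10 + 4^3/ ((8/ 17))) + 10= 136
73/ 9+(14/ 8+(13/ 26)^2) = 91/ 9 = 10.11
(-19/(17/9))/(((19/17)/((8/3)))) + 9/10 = -231/10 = -23.10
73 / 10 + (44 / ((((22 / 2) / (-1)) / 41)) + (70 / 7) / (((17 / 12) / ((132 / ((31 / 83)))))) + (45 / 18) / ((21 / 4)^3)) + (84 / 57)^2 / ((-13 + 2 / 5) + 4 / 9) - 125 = 21326404756936367 / 9637469744490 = 2212.86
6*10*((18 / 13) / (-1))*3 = -249.23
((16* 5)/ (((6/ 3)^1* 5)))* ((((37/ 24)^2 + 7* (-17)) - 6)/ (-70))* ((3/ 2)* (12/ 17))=70631/ 4760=14.84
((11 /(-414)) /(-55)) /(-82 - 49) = -1 /271170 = -0.00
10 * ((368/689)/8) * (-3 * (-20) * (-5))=-138000/689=-200.29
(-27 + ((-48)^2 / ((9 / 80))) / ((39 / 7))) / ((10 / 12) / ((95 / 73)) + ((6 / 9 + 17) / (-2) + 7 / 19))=-2703833 / 5798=-466.34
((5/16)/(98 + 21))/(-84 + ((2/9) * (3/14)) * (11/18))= -135/4316776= -0.00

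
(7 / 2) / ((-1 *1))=-7 / 2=-3.50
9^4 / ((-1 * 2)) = -3280.50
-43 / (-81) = 43 / 81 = 0.53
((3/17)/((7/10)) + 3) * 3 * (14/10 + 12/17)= 207819/10115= 20.55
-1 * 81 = -81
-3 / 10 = -0.30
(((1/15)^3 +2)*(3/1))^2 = 45576001/1265625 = 36.01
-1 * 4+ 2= -2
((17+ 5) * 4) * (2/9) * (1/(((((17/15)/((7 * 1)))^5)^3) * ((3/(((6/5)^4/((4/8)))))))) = 56200912830935137898325000000000/2862423051509815793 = 19634034459473.54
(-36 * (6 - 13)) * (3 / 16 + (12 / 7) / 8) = 405 / 4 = 101.25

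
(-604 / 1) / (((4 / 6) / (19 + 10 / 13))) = -232842 / 13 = -17910.92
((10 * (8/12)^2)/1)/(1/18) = 80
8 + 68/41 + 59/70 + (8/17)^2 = 8893851/829430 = 10.72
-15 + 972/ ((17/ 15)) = 14325/ 17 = 842.65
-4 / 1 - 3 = -7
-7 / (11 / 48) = -30.55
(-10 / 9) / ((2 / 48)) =-26.67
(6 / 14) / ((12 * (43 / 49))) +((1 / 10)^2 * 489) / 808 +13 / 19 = 48253313 / 66013600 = 0.73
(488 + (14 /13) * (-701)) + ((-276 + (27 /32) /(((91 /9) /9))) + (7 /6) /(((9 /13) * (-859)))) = -36617356861 /67538016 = -542.17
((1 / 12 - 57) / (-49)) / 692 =683 / 406896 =0.00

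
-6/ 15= -2/ 5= -0.40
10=10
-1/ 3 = -0.33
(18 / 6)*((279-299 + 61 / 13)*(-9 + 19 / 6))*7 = 48755 / 26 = 1875.19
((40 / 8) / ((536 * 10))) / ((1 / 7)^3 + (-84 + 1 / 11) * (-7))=3773 / 2375695648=0.00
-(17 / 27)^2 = -289 / 729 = -0.40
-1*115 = -115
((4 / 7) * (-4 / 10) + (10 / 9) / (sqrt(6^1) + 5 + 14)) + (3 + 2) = 108043 / 22365 - 2 * sqrt(6) / 639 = 4.82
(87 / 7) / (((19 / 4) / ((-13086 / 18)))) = -252996 / 133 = -1902.23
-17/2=-8.50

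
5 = 5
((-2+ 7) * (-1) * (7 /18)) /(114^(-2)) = -25270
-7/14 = -1/2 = -0.50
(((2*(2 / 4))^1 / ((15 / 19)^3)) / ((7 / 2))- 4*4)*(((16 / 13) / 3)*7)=-5828512 / 131625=-44.28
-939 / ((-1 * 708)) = 313 / 236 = 1.33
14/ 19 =0.74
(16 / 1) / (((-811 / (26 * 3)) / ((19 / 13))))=-1824 / 811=-2.25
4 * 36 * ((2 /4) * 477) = 34344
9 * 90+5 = 815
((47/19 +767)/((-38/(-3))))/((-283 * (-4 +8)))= -0.05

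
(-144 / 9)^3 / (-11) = 372.36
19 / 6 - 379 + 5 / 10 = -1126 / 3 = -375.33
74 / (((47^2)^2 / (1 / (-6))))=-37 / 14639043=-0.00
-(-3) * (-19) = -57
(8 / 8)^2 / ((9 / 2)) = 2 / 9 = 0.22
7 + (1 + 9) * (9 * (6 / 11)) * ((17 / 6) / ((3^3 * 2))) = 316 / 33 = 9.58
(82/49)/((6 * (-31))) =-41/4557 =-0.01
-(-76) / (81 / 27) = 76 / 3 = 25.33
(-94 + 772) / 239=678 / 239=2.84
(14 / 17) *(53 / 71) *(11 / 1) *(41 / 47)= 334642 / 56729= 5.90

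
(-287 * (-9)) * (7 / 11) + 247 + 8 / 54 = 561590 / 297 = 1890.88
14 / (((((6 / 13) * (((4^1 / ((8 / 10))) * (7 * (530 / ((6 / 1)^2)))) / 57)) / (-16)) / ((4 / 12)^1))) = -23712 / 1325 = -17.90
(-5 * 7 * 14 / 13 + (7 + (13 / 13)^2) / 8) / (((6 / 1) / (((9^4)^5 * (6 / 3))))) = -1933068807990051679359 / 13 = -148697600614619359950.69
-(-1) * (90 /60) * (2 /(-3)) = -1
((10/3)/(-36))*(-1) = 5/54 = 0.09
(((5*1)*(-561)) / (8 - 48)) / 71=561 / 568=0.99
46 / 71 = 0.65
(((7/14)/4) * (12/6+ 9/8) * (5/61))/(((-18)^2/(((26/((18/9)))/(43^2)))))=1625/2338792704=0.00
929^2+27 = 863068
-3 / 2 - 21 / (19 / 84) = -3585 / 38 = -94.34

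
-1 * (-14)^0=-1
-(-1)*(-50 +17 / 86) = -4283 / 86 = -49.80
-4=-4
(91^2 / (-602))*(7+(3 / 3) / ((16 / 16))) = -4732 / 43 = -110.05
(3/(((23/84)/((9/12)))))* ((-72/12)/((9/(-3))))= 378/23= 16.43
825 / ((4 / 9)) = 7425 / 4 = 1856.25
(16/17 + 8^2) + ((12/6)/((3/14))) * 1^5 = 3788/51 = 74.27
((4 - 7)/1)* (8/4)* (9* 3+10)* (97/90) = -3589/15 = -239.27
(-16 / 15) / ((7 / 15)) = -16 / 7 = -2.29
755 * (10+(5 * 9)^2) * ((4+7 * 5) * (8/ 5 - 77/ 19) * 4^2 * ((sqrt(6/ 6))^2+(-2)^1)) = 44676780720/ 19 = 2351409511.58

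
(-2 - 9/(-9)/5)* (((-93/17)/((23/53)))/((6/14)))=103509/1955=52.95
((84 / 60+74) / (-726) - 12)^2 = 1930459969 / 13176900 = 146.50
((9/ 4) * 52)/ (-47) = -2.49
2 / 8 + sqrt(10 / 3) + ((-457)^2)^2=sqrt(30) / 3 + 174471619205 / 4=43617904803.08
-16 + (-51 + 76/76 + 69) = 3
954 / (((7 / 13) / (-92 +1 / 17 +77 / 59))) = -160581.26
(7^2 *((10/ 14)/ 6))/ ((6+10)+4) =7/ 24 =0.29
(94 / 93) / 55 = 94 / 5115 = 0.02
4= 4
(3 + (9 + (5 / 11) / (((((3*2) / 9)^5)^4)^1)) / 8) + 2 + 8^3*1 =65243744725 / 92274688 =707.06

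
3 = 3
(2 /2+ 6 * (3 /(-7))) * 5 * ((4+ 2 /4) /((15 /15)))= -495 /14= -35.36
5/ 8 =0.62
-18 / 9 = -2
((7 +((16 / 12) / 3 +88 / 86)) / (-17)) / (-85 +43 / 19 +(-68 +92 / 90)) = 10735 / 3226634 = 0.00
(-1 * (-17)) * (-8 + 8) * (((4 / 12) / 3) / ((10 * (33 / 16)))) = 0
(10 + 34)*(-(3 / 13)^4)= -3564 / 28561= -0.12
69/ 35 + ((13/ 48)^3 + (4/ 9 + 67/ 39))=209010899/ 50319360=4.15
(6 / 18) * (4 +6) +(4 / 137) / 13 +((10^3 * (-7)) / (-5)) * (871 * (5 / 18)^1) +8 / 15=27147202574 / 80145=338726.09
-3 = -3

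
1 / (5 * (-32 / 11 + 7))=11 / 225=0.05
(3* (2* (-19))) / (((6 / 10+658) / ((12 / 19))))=-360 / 3293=-0.11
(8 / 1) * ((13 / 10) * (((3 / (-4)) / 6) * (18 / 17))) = -117 / 85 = -1.38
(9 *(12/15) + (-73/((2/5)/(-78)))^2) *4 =4052704644/5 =810540928.80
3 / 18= 1 / 6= 0.17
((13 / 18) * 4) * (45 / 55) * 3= 78 / 11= 7.09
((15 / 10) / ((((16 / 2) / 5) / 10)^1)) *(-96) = -900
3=3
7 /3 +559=561.33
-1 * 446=-446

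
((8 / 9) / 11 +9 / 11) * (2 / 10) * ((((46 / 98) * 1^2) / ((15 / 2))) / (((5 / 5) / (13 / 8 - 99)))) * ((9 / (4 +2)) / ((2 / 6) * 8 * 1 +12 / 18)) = -1594613 / 3234000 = -0.49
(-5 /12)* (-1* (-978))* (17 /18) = -13855 /36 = -384.86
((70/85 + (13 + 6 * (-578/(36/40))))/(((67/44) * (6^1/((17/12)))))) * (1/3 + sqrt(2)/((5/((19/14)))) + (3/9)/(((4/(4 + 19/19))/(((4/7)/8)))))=-8185067 * sqrt(2)/50652-131391865/607824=-444.70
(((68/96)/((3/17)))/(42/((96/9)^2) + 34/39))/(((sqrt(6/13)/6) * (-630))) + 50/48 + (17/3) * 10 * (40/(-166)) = -8375/664 - 120224 * sqrt(78)/23416155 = -12.66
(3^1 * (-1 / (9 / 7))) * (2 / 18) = -7 / 27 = -0.26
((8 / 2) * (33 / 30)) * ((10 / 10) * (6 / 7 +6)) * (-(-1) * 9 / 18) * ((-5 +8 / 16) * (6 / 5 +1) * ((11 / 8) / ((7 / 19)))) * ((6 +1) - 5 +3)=-682803 / 245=-2786.95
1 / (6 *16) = 1 / 96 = 0.01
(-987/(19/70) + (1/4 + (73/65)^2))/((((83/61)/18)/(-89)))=57027418463781/13325650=4279522.46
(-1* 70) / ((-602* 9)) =0.01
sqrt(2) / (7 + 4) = 0.13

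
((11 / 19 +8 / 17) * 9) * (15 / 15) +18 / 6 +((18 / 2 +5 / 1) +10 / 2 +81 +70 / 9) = 349490 / 2907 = 120.22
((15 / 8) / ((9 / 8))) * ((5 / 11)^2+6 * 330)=1198025 / 363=3300.34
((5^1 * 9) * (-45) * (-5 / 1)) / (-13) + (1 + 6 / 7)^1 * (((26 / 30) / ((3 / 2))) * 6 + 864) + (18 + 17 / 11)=12788408 / 15015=851.71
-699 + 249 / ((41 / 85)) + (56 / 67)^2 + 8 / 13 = -434183478 / 2392637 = -181.47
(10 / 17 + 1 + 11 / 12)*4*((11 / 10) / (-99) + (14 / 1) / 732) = 11242 / 139995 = 0.08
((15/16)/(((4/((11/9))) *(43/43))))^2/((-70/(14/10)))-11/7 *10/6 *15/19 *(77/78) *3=-111543487/18210816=-6.13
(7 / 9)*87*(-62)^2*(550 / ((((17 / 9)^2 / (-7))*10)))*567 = -4599249496380 / 289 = -15914358118.96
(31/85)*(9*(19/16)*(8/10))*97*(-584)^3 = -25604015916672/425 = -60244743333.35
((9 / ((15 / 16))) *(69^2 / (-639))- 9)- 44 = -44207 / 355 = -124.53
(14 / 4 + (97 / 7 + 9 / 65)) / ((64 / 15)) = 47763 / 11648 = 4.10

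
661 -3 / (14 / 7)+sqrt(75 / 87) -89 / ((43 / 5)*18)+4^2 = 5*sqrt(29) / 29+261196 / 387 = 675.85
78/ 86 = 0.91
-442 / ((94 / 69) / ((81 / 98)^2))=-100048689 / 451388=-221.65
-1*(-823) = 823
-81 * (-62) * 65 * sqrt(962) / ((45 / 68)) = 493272 * sqrt(962) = 15299385.93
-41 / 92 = -0.45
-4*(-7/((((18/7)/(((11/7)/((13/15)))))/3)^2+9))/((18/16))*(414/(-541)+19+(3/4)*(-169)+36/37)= -1458651733000/5026448853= -290.20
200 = 200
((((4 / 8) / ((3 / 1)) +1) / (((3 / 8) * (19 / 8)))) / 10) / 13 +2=22342 / 11115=2.01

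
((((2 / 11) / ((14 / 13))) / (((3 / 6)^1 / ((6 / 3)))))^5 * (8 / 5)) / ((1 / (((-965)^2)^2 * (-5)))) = -2637642661659100160000 / 2706784157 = -974456221356.96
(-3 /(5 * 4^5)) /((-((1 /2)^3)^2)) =3 /80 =0.04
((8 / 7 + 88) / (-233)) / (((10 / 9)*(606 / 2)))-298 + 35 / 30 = -1466935171 / 4941930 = -296.83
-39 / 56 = -0.70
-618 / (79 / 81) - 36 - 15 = -54087 / 79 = -684.65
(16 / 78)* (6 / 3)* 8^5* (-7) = -94102.97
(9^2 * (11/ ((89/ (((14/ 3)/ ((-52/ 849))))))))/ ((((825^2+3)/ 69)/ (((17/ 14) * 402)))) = -19816956423/ 524991064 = -37.75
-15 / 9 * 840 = -1400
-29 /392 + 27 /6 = 1735 /392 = 4.43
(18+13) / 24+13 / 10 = 2.59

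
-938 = -938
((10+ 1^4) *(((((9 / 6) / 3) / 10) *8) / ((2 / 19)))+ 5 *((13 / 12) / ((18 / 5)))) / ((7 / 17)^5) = 66405292033 / 18151560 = 3658.38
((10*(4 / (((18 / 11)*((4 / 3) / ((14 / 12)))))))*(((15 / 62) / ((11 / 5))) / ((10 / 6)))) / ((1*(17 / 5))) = 875 / 2108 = 0.42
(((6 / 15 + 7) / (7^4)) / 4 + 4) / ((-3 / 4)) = -64039 / 12005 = -5.33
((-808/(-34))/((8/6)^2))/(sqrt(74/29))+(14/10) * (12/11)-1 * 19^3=-377161/55+909 * sqrt(2146)/5032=-6849.10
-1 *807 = -807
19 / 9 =2.11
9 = 9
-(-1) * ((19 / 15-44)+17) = -386 / 15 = -25.73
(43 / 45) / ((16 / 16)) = 43 / 45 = 0.96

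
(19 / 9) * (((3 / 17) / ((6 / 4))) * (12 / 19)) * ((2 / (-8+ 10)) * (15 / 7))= 40 / 119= 0.34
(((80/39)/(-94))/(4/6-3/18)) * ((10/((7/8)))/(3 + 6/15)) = -32000/218127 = -0.15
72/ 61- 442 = -26890/ 61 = -440.82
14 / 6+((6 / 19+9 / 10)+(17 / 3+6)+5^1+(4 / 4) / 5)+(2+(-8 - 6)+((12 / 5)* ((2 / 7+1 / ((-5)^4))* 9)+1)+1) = 13816853 / 831250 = 16.62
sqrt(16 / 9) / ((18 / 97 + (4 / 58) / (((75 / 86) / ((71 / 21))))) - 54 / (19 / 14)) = -56119350 / 1655655767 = -0.03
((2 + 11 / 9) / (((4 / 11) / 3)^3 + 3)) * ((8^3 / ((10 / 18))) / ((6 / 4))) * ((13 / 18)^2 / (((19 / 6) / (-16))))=-1738.15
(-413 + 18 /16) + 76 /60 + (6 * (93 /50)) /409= -100756589 /245400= -410.58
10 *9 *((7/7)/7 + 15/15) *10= 7200/7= 1028.57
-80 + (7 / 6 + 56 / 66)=-5147 / 66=-77.98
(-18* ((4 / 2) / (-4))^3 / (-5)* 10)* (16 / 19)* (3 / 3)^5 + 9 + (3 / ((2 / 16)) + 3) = 612 / 19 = 32.21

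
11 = 11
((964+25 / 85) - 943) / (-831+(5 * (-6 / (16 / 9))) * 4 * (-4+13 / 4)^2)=-11584 / 472719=-0.02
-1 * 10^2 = -100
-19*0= 0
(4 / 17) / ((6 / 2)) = 4 / 51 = 0.08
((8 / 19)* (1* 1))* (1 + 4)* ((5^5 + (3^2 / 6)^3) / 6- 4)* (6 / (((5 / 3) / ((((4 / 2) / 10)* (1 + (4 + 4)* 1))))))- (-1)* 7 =134242 / 19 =7065.37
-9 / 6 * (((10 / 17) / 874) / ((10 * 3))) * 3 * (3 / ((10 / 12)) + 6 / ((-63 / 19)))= -47 / 260015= -0.00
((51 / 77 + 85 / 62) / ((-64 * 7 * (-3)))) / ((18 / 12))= 9707 / 9624384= 0.00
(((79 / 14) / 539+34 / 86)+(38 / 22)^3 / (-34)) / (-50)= -42425078 / 8343140575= -0.01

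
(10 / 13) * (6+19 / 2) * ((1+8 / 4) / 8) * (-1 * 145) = -67425 / 104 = -648.32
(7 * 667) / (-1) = -4669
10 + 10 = 20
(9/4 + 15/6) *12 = 57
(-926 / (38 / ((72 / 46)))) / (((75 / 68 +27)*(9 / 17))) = -2140912 / 835107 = -2.56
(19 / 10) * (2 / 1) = 19 / 5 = 3.80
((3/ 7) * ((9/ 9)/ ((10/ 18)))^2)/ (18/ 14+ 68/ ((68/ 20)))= 243/ 3725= 0.07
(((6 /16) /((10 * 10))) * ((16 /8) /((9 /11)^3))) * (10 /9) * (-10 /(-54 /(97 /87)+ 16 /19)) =2453033 /767287080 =0.00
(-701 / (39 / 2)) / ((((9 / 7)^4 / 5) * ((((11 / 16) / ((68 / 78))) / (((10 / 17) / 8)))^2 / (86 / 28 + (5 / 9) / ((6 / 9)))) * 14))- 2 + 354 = 49706858809184 / 141276681117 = 351.84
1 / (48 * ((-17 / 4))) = -1 / 204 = -0.00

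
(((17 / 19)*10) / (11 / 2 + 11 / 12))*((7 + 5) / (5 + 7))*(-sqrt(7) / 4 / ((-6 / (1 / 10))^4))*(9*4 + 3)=-221*sqrt(7) / 210672000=-0.00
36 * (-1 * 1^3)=-36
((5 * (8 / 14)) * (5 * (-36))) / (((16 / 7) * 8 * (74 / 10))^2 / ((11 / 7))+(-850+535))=-990000 / 21823321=-0.05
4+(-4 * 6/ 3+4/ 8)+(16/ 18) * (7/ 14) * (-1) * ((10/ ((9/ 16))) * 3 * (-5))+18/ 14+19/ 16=355295/ 3024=117.49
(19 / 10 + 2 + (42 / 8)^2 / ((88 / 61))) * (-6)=-485883 / 3520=-138.03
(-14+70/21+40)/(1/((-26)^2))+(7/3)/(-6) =356921/18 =19828.94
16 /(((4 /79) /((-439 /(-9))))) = 138724 /9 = 15413.78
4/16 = 1/4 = 0.25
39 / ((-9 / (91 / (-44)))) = 8.96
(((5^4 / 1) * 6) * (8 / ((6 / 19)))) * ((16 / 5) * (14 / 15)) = 851200 / 3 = 283733.33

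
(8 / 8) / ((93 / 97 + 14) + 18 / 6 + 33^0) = 97 / 1839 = 0.05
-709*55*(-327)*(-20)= -255027300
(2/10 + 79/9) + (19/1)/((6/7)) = 2803/90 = 31.14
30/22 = 15/11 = 1.36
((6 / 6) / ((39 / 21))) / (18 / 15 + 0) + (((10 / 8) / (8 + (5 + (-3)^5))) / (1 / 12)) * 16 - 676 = -1213811 / 1794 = -676.59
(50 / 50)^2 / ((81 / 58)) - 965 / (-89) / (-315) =0.68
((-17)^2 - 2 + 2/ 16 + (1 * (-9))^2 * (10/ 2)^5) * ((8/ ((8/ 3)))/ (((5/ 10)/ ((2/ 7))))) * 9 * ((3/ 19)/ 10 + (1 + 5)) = 62564412717/ 2660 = 23520455.91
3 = 3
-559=-559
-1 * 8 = -8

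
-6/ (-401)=0.01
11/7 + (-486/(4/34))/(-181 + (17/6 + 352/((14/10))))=-69451/1267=-54.82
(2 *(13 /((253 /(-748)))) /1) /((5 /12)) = -21216 /115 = -184.49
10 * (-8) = -80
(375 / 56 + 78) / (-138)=-1581 / 2576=-0.61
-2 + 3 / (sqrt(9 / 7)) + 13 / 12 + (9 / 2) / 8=-17 / 48 + sqrt(7)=2.29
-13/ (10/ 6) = -39/ 5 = -7.80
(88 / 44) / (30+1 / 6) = 12 / 181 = 0.07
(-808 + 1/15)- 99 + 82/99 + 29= -434167/495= -877.11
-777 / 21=-37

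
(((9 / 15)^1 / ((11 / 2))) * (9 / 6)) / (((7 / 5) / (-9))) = -81 / 77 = -1.05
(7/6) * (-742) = -865.67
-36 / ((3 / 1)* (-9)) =4 / 3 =1.33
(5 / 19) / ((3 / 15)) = 25 / 19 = 1.32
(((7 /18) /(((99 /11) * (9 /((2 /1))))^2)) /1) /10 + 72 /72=295252 /295245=1.00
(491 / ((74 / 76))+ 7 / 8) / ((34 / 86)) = 6429489 / 5032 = 1277.72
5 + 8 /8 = 6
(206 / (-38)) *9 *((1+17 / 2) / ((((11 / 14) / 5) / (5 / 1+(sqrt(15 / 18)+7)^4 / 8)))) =-348679205 / 352 - 7545265 *sqrt(30) / 88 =-1460192.27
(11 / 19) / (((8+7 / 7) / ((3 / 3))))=11 / 171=0.06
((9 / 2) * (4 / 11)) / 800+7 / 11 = 2809 / 4400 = 0.64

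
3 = 3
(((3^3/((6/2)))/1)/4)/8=9/32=0.28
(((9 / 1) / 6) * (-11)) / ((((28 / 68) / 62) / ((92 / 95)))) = -1599972 / 665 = -2405.97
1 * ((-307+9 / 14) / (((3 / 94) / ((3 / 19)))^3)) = -1781187388 / 48013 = -37098.02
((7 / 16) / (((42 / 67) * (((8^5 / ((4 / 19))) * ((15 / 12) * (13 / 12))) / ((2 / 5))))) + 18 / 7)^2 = 829085402552130361 / 125386243440640000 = 6.61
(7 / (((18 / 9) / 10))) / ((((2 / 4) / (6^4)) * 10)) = 9072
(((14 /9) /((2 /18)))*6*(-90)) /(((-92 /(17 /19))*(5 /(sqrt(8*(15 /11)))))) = 12852*sqrt(330) /4807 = 48.57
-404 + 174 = -230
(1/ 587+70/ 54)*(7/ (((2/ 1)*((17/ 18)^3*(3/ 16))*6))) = 13824384/ 2883931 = 4.79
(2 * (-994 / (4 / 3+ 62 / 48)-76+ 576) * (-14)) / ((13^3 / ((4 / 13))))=-3136 / 6591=-0.48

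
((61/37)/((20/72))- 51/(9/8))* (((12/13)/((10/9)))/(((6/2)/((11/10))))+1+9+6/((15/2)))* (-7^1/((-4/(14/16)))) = -669.92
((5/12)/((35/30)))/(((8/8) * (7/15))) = 75/98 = 0.77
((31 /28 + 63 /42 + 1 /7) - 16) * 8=-106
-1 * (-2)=2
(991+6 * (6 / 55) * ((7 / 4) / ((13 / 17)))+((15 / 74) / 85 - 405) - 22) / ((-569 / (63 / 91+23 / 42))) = -114785472537 / 93147314260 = -1.23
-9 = -9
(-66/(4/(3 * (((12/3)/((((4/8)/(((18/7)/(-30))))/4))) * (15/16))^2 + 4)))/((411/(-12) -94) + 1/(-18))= 693792/226331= 3.07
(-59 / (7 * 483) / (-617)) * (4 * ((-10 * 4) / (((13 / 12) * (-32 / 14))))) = 2360 / 1291381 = 0.00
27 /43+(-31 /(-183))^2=945526 /1440027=0.66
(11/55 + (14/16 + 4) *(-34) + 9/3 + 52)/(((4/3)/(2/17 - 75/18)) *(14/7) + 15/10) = -913143/6950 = -131.39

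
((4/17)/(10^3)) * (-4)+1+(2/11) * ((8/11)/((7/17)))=2376181/1799875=1.32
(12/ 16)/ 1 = 3/ 4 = 0.75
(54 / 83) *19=1026 / 83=12.36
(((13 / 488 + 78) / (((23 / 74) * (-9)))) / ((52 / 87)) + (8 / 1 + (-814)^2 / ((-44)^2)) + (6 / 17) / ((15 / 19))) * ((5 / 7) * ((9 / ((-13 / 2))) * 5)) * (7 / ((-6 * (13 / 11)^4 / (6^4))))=793807481669895 / 681208411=1165293.13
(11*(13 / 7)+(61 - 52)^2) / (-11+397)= 355 / 1351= 0.26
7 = 7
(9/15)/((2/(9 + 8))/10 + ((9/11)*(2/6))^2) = 6171/886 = 6.97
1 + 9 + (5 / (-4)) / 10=79 / 8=9.88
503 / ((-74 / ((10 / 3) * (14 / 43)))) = -35210 / 4773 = -7.38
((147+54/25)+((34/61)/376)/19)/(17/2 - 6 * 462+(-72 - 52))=-812519693/15729078750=-0.05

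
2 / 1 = 2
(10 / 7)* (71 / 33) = 710 / 231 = 3.07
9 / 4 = 2.25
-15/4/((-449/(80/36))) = 25/1347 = 0.02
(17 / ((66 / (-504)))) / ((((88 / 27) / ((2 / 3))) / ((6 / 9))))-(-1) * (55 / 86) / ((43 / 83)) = -7368751 / 447458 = -16.47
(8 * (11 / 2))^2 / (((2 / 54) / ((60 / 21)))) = 1045440 / 7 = 149348.57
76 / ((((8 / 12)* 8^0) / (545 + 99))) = 73416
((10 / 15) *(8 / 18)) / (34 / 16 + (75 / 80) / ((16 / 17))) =2048 / 21573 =0.09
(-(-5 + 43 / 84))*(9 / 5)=1131 / 140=8.08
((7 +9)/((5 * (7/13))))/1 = 208/35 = 5.94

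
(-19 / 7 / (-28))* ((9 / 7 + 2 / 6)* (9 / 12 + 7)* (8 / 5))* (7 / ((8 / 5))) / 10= 10013 / 11760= 0.85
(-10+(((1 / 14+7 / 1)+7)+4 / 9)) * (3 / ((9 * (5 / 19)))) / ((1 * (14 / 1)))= 10811 / 26460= 0.41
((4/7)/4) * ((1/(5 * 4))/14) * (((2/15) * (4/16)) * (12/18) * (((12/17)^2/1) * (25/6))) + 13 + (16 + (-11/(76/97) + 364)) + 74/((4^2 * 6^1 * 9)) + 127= 58819514683/116233488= 506.05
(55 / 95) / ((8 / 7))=77 / 152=0.51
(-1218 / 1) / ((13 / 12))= -14616 / 13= -1124.31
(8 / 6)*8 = 10.67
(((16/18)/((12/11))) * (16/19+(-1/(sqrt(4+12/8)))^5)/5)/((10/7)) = 1232/12825 - 28 * sqrt(22)/81675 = 0.09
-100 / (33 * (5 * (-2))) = 10 / 33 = 0.30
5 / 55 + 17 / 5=192 / 55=3.49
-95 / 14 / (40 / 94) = -893 / 56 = -15.95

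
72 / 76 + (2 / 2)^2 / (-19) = 17 / 19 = 0.89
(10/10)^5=1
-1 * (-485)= 485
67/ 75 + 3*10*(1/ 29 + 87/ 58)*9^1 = 903068/ 2175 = 415.20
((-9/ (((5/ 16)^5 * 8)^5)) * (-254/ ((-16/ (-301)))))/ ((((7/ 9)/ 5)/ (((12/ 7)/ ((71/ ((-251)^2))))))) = 1617132215223730523141383602221088768/ 29623508453369140625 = 54589489890074477.49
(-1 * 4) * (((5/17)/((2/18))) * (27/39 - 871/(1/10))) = 20379780/221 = 92216.20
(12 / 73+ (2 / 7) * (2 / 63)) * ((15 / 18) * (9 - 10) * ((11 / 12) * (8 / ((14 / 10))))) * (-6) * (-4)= -12284800 / 676053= -18.17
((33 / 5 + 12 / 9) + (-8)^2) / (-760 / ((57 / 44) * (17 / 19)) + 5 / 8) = -146744 / 1336325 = -0.11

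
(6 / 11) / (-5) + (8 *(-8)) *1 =-3526 / 55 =-64.11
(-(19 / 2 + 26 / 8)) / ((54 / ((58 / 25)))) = -493 / 900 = -0.55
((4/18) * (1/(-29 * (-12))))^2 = 1/2452356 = 0.00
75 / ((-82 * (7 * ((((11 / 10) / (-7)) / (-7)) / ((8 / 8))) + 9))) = -0.10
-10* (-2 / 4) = 5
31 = 31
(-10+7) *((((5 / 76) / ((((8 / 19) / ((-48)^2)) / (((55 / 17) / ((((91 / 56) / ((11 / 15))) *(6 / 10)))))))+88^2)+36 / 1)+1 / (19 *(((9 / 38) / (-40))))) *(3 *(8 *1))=-137593120 / 221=-622593.30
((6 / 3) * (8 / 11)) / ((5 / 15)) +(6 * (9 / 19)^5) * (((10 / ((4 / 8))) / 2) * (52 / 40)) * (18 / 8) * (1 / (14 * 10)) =33506758749 / 7626384920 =4.39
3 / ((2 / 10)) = 15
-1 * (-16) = 16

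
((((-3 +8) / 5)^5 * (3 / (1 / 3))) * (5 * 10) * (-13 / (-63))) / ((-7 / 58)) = -37700 / 49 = -769.39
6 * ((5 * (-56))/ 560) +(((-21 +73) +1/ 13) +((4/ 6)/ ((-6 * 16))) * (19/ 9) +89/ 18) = 909905/ 16848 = 54.01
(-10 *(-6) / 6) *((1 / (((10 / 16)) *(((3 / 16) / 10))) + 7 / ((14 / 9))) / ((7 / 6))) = 770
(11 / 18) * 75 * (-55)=-15125 / 6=-2520.83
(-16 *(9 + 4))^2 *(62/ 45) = 2682368/ 45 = 59608.18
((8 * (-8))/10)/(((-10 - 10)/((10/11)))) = 16/55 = 0.29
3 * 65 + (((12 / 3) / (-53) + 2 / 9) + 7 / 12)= 373453 / 1908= 195.73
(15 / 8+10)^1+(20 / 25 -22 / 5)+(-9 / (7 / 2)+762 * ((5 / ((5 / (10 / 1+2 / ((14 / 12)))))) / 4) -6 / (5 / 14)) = 88819 / 40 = 2220.48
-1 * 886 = -886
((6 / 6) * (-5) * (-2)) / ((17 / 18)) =180 / 17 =10.59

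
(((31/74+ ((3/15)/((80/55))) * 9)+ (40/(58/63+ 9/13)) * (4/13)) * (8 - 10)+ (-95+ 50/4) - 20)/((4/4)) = -236709363/1955080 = -121.07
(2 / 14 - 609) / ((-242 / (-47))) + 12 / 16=-398087 / 3388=-117.50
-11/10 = -1.10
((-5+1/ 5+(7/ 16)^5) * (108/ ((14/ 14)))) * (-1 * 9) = 6094874727/ 1310720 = 4650.02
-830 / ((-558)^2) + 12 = 1867769 / 155682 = 12.00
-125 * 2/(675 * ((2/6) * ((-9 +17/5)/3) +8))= -25/498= -0.05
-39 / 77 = -0.51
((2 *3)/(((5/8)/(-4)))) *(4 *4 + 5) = -4032/5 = -806.40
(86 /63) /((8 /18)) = 43 /14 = 3.07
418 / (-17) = -418 / 17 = -24.59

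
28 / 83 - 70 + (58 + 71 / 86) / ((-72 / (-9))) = -3558119 / 57104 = -62.31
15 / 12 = 1.25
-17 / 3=-5.67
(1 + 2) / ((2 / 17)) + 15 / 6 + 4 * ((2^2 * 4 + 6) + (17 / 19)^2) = 43032 / 361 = 119.20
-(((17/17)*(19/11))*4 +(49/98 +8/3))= -665/66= -10.08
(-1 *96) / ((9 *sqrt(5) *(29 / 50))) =-320 *sqrt(5) / 87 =-8.22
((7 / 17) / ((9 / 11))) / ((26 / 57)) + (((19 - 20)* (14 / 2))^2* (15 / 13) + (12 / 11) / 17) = 841699 / 14586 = 57.71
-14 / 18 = -7 / 9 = -0.78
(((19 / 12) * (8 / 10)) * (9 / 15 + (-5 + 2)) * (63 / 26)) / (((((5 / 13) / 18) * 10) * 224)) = -1539 / 10000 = -0.15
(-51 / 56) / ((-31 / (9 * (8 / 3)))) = 153 / 217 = 0.71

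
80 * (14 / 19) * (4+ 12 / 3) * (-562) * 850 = -4280192000 / 19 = -225273263.16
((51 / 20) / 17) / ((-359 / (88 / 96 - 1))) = 1 / 28720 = 0.00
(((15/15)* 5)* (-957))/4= -4785/4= -1196.25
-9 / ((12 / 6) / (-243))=2187 / 2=1093.50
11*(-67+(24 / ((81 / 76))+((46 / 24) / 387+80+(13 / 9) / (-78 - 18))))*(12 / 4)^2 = 14511299 / 4128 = 3515.33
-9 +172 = 163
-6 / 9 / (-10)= 1 / 15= 0.07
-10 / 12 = -5 / 6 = -0.83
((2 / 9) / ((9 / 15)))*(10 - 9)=10 / 27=0.37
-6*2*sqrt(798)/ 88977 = -4*sqrt(798)/ 29659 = -0.00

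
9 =9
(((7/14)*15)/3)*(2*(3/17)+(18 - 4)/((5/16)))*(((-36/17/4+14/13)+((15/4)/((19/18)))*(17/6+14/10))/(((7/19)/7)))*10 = 2511961405/7514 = 334304.15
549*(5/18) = 305/2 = 152.50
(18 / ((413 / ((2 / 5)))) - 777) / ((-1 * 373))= 1604469 / 770245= 2.08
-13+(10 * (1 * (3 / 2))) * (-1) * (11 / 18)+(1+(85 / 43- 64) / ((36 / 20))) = -14351 / 258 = -55.62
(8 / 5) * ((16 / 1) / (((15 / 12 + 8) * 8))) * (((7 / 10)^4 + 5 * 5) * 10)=2019208 / 23125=87.32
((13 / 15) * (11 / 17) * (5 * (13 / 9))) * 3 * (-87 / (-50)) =53911 / 2550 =21.14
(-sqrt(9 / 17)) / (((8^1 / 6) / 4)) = -2.18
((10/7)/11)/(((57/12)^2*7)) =160/194579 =0.00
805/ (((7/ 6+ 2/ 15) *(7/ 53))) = 60950/ 13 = 4688.46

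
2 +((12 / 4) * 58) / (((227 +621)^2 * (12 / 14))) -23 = -15100981 / 719104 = -21.00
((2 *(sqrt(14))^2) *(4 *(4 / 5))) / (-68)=-112 / 85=-1.32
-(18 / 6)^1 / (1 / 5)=-15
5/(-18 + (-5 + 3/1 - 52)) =-5/72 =-0.07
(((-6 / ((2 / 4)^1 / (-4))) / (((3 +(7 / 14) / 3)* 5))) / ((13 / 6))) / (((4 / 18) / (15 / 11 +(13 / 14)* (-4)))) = -1407456 / 95095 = -14.80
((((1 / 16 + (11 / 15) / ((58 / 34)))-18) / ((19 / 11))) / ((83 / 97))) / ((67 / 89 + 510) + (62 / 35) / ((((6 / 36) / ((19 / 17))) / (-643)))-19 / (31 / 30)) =0.00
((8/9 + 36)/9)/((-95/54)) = -2.33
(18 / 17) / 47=18 / 799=0.02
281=281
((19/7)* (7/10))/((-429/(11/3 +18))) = -19/198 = -0.10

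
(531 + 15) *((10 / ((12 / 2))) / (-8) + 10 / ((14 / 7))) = 10465 / 4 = 2616.25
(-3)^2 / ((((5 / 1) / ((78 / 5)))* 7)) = 702 / 175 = 4.01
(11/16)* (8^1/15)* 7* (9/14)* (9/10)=297/200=1.48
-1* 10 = -10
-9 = -9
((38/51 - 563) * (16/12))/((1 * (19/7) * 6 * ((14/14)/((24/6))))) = -1605800/8721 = -184.13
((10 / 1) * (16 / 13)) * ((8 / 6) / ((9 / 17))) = 10880 / 351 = 31.00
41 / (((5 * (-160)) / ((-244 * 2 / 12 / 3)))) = 2501 / 3600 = 0.69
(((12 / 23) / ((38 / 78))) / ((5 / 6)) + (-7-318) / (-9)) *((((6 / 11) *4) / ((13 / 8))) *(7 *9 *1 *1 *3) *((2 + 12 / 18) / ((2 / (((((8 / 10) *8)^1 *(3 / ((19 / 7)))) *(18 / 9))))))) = 408730484736 / 2283325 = 179006.71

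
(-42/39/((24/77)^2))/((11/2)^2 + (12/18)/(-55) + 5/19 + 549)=-43370635/2267286216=-0.02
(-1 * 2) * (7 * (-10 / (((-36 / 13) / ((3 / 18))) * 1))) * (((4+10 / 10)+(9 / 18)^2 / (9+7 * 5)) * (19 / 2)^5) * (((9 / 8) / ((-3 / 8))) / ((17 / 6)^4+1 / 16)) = 8933009981805 / 58855808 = 151777.88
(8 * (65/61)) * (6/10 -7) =-3328/61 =-54.56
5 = 5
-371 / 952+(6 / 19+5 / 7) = 11583 / 18088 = 0.64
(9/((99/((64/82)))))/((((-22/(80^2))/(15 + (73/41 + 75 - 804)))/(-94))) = -281077145600/203401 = -1381886.74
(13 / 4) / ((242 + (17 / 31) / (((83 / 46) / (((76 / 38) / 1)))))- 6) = 33449 / 2435168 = 0.01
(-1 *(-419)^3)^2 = 5411082280083481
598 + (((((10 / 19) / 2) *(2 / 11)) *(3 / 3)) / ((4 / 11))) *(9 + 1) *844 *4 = 95762 / 19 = 5040.11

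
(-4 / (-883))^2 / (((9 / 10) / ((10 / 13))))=1600 / 91223613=0.00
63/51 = 21/17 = 1.24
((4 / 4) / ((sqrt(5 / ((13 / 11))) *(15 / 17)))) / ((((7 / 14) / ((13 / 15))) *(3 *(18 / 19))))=4199 *sqrt(715) / 334125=0.34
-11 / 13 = -0.85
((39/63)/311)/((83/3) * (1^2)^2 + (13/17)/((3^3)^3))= 0.00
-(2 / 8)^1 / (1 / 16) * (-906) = 3624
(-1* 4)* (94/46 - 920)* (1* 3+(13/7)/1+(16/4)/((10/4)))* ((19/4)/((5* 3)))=90659222/12075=7508.01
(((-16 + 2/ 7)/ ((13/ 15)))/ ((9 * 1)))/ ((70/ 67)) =-3685/ 1911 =-1.93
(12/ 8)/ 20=3/ 40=0.08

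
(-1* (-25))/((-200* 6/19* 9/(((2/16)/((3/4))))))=-0.01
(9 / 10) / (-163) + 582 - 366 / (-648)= 51276869 / 88020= 582.56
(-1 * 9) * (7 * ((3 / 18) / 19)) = -21 / 38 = -0.55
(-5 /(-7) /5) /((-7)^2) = 1 /343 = 0.00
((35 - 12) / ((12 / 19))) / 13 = 437 / 156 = 2.80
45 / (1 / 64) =2880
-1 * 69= -69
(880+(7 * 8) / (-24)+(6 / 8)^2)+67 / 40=211177 / 240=879.90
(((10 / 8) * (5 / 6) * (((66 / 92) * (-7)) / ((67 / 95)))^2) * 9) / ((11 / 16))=691.36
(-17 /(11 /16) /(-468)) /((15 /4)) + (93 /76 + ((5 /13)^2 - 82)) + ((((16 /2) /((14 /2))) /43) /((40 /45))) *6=-461782793239 /5741075340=-80.43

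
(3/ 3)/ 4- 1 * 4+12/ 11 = -117/ 44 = -2.66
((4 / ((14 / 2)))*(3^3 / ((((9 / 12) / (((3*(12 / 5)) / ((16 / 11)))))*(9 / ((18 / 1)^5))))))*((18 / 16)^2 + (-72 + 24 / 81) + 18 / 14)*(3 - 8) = 362211959142 / 49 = 7392080798.82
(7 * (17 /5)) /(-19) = -119 /95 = -1.25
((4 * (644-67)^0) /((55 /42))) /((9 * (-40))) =-7 /825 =-0.01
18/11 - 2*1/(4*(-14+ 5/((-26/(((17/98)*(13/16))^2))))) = 1266529490/757462827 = 1.67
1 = 1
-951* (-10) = 9510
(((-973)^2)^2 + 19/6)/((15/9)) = 1075554959333/2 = 537777479666.50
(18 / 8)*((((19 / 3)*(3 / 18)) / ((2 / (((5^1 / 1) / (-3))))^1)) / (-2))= 95 / 96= 0.99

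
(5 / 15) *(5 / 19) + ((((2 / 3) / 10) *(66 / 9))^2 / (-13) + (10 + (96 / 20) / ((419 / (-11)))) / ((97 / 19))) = 40726614787 / 20328612525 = 2.00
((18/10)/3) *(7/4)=21/20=1.05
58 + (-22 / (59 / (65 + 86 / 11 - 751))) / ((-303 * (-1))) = 1051786 / 17877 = 58.83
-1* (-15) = 15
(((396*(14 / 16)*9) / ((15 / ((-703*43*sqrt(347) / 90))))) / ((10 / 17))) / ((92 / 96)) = -356127849*sqrt(347) / 2875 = -2307452.79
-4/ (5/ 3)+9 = 33/ 5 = 6.60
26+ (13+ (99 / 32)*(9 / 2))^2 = 3075225 / 4096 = 750.79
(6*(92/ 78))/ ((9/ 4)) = 368/ 117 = 3.15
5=5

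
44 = 44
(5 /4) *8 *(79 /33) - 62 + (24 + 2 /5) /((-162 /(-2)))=-37.76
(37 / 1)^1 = 37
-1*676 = -676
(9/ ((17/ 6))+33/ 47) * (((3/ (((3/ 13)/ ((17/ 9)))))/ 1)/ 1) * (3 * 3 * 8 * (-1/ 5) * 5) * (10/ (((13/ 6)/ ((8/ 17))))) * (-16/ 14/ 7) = 95201280/ 39151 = 2431.64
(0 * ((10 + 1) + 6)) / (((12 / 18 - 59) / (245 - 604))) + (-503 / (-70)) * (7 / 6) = 503 / 60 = 8.38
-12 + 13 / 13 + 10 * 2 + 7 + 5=21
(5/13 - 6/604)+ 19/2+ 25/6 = 165379/11778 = 14.04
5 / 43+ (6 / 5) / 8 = 229 / 860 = 0.27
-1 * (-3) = 3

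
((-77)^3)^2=208422380089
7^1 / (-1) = -7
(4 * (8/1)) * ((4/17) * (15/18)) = 320/51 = 6.27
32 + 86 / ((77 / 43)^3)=21446658 / 456533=46.98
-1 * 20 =-20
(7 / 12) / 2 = 7 / 24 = 0.29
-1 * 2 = -2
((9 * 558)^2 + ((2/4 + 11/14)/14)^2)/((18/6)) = 80739176139/9604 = 8406828.00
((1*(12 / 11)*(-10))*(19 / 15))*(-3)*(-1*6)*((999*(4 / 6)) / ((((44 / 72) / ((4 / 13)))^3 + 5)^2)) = -253854753912520704 / 252432207057899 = -1005.64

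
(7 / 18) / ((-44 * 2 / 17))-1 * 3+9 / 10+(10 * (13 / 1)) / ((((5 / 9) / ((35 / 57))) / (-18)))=-389516113 / 150480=-2588.49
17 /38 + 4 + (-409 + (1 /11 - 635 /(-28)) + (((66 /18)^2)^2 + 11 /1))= -190.03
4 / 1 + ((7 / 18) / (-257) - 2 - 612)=-2821867 / 4626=-610.00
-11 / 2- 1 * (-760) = 754.50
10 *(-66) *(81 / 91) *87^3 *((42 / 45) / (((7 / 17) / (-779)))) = 62160117672312 / 91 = 683078216179.25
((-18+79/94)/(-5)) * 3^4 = 130653/470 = 277.99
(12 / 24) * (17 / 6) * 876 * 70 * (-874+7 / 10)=-75863571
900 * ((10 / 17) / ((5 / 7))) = 12600 / 17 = 741.18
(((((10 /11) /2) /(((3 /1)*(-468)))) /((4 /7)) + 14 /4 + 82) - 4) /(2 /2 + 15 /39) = 5034709 /85536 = 58.86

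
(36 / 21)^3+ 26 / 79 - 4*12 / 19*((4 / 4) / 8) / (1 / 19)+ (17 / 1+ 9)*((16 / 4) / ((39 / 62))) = 13388656 / 81291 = 164.70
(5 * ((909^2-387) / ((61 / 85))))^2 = 123204474924502500 / 3721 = 33110581812551.06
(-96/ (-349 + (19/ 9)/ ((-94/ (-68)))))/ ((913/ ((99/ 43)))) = 365472/ 524575189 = 0.00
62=62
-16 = -16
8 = 8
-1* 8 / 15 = -8 / 15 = -0.53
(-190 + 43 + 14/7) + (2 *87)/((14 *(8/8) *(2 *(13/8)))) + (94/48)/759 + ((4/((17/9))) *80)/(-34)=-70017843715/479062584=-146.16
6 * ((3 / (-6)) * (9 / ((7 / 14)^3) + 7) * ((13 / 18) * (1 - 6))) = 5135 / 6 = 855.83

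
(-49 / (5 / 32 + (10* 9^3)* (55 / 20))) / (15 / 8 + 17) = -12544 / 96870275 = -0.00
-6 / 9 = -2 / 3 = -0.67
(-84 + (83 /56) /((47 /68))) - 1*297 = -249287 /658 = -378.86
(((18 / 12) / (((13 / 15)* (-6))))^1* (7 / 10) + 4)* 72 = 3555 / 13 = 273.46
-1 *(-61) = 61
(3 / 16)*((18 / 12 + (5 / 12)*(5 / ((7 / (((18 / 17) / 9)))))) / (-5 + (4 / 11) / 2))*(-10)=7535 / 12614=0.60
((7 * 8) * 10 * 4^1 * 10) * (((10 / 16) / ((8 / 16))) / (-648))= -3500 / 81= -43.21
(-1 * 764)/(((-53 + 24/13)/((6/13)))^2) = -27504/442225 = -0.06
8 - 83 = -75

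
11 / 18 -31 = -547 / 18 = -30.39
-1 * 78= -78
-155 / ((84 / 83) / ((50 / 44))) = -321625 / 1848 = -174.04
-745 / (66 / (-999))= 248085 / 22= 11276.59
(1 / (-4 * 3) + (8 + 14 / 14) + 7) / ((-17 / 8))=-7.49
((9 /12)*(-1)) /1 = -3 /4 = -0.75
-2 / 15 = -0.13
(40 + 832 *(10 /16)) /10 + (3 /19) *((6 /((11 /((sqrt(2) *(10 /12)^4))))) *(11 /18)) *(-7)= 55.75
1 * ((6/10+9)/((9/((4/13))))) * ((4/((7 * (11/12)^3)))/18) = 0.01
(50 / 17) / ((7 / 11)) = 4.62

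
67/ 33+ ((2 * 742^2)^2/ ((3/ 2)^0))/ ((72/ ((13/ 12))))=18243376554.10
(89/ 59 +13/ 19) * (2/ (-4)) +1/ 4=-3795/ 4484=-0.85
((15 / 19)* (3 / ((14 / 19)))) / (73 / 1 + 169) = 45 / 3388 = 0.01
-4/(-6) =2/3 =0.67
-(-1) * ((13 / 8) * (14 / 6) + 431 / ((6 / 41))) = 70775 / 24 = 2948.96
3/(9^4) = 1/2187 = 0.00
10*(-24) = -240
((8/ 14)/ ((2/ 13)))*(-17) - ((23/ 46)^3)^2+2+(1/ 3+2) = -79061/ 1344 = -58.83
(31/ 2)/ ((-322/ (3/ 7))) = -93/ 4508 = -0.02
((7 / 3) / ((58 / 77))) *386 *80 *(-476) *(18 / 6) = -3961348160 / 29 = -136598212.41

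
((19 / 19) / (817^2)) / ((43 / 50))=50 / 28702027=0.00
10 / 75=2 / 15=0.13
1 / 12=0.08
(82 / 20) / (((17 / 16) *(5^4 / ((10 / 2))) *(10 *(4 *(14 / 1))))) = 41 / 743750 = 0.00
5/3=1.67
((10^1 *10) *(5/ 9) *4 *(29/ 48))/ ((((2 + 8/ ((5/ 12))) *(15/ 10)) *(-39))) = -18125/ 167427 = -0.11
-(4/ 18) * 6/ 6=-2/ 9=-0.22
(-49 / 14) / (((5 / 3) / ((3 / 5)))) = -63 / 50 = -1.26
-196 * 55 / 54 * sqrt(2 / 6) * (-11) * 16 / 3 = 948640 * sqrt(3) / 243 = 6761.70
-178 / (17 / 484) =-86152 / 17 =-5067.76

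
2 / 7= 0.29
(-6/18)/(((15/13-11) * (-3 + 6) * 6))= 13/6912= 0.00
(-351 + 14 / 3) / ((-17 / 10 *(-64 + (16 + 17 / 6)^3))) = 748080 / 24294241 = 0.03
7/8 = 0.88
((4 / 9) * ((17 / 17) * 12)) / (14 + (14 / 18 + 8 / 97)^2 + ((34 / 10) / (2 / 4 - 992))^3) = 0.36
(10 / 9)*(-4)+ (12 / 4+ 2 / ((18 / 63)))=5.56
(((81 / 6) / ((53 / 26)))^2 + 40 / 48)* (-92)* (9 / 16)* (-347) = 18035088693 / 22472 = 802558.24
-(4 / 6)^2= -4 / 9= -0.44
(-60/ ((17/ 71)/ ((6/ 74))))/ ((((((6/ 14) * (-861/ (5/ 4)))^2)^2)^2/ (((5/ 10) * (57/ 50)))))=-105390625/ 524780563076002386556157952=-0.00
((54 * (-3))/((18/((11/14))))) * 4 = -198/7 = -28.29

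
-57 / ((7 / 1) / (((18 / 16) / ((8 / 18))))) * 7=-4617 / 32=-144.28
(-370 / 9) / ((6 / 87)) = -5365 / 9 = -596.11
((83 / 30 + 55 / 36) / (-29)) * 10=-773 / 522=-1.48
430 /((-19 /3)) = -1290 /19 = -67.89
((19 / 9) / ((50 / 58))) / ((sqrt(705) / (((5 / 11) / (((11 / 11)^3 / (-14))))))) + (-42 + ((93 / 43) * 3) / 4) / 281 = -7714 * sqrt(705) / 348975 - 6945 / 48332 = -0.73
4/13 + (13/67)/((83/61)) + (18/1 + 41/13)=21.60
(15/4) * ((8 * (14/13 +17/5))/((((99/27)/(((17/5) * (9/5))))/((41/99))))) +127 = 8645161/39325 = 219.84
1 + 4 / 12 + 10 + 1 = 37 / 3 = 12.33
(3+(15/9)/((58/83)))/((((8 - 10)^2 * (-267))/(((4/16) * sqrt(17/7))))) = -937 * sqrt(119)/5203296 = -0.00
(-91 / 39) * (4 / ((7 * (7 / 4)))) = -16 / 21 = -0.76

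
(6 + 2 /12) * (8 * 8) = 1184 /3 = 394.67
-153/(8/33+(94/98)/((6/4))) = -247401/1426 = -173.49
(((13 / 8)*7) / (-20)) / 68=-91 / 10880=-0.01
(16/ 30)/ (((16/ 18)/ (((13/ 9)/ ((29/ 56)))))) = 728/ 435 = 1.67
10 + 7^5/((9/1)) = 16897/9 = 1877.44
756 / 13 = 58.15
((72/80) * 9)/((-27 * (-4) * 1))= 3/40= 0.08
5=5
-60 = -60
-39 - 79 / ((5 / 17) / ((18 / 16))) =-13647 / 40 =-341.18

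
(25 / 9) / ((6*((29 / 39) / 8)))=1300 / 261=4.98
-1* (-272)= 272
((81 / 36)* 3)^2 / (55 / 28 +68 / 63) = 45927 / 3068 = 14.97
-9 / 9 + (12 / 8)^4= 65 / 16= 4.06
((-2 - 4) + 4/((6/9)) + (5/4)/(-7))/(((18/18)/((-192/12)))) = 20/7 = 2.86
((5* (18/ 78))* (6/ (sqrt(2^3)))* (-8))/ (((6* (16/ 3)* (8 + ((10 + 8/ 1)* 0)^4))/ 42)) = -945* sqrt(2)/ 416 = -3.21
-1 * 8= -8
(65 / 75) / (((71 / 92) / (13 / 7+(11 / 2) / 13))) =3818 / 1491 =2.56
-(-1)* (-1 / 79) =-1 / 79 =-0.01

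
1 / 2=0.50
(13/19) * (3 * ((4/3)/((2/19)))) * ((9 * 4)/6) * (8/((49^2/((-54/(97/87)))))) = -5863104/232897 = -25.17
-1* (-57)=57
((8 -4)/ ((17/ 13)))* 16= 832/ 17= 48.94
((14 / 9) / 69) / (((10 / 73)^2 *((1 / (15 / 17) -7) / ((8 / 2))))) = -37303 / 45540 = -0.82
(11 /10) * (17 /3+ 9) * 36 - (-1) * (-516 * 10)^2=133130904 /5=26626180.80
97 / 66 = 1.47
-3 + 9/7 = -12/7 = -1.71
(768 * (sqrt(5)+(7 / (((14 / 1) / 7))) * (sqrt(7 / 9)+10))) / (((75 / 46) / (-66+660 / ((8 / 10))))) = 8937984 * sqrt(5) / 25+10427648 * sqrt(7) / 25+62565888 / 5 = 14416173.73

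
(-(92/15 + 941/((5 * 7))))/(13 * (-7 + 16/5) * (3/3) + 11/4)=13868/19593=0.71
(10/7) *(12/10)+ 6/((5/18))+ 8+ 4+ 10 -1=1551/35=44.31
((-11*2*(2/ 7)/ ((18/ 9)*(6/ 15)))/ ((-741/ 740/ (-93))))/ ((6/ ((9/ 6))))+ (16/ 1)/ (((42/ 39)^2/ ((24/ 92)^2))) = -1162007783/ 6402487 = -181.49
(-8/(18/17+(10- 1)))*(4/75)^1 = -0.04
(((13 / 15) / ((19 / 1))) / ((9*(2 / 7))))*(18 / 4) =91 / 1140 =0.08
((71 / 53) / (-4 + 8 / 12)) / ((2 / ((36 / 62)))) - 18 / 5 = -12213 / 3286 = -3.72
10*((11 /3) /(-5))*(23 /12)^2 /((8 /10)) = -29095 /864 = -33.67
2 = 2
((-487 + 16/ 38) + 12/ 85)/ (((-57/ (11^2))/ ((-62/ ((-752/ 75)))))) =14733871735/ 2307512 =6385.18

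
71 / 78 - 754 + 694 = -4609 / 78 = -59.09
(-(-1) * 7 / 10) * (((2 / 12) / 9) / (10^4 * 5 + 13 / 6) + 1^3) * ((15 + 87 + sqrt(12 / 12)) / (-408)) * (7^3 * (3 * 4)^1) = -47696234411 / 65574270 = -727.36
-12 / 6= -2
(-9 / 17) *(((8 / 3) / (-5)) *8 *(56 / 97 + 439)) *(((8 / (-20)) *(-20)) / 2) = 32746752 / 8245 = 3971.71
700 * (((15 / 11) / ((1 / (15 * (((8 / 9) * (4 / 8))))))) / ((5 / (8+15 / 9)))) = 406000 / 33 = 12303.03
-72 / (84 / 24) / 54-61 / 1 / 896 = -1207 / 2688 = -0.45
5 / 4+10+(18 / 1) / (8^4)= 23049 / 2048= 11.25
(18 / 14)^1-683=-4772 / 7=-681.71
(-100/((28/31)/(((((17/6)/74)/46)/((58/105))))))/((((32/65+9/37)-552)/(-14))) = -29973125/7074420776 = -0.00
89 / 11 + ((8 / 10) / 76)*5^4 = 3066 / 209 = 14.67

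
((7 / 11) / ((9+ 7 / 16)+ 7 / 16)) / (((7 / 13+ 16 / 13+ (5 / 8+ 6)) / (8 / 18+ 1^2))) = 75712 / 6827733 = 0.01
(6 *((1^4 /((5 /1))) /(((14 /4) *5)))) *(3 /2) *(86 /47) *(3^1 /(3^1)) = 1548 /8225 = 0.19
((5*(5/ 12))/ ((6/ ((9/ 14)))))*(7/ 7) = 25/ 112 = 0.22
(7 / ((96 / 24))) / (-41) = -0.04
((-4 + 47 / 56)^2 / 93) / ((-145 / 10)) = -10443 / 1409632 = -0.01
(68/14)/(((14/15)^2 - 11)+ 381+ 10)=3825/299936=0.01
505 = 505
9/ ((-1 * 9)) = -1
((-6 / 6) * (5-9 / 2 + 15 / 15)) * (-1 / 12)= 1 / 8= 0.12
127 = 127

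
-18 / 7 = -2.57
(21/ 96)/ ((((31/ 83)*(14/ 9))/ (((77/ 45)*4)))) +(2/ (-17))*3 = 93767/ 42160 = 2.22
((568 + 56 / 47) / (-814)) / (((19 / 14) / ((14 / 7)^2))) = -3584 / 1739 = -2.06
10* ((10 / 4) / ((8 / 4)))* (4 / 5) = 10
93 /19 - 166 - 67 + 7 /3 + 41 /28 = -357995 /1596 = -224.31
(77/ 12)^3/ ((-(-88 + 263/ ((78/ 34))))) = -5934929/ 598464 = -9.92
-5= -5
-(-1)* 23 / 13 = 23 / 13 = 1.77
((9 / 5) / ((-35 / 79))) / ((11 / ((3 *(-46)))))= 98118 / 1925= 50.97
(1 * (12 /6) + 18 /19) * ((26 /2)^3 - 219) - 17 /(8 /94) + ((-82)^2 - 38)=936027 /76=12316.14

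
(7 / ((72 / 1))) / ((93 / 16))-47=-39325 / 837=-46.98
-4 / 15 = -0.27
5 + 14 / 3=29 / 3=9.67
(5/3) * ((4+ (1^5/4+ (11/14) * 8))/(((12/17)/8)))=25075/126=199.01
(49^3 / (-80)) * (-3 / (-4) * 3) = -1058841 / 320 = -3308.88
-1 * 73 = -73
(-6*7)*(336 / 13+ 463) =-266910 / 13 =-20531.54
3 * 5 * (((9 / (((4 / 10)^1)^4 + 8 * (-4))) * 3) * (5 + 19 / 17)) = -3290625 / 42466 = -77.49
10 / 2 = 5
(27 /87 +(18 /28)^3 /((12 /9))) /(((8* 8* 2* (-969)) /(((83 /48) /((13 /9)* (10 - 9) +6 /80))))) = -67315905 /14396996870144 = -0.00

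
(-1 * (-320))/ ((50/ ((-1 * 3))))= -96/ 5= -19.20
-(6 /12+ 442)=-885 /2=-442.50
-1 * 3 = -3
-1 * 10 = -10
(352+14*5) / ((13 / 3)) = 1266 / 13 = 97.38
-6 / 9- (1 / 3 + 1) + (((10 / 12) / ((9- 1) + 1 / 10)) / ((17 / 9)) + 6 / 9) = -587 / 459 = -1.28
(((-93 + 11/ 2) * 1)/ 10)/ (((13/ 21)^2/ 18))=-138915/ 338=-410.99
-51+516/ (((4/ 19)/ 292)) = 715641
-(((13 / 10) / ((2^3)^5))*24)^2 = -1521 / 1677721600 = -0.00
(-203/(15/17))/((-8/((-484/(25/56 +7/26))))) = -151995844/7815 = -19449.24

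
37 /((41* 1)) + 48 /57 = 1359 /779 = 1.74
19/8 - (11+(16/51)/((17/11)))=-61231/6936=-8.83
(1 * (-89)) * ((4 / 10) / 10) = -89 / 25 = -3.56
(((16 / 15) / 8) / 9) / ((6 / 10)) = 2 / 81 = 0.02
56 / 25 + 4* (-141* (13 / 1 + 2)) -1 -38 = -212419 / 25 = -8496.76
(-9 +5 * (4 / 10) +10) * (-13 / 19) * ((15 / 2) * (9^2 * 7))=-331695 / 38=-8728.82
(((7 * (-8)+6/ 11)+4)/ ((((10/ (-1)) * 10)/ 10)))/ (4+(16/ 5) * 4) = 283/ 924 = 0.31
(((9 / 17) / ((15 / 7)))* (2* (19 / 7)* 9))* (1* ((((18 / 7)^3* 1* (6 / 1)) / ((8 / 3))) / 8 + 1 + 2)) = 93.93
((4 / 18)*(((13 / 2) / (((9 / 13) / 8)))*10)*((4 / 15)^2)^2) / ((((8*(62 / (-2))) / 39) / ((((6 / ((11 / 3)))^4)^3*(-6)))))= 3570035596808159232 / 12161409959793875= 293.55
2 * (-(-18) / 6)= 6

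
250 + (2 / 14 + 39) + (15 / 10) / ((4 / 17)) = 295.52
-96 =-96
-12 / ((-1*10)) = 1.20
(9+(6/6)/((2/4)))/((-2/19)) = -209/2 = -104.50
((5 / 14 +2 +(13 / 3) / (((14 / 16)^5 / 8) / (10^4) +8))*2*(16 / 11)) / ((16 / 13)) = 2553284223893 / 372648077109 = 6.85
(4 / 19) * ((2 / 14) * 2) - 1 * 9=-1189 / 133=-8.94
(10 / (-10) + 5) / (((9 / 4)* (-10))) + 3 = 127 / 45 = 2.82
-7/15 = -0.47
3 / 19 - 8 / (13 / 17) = -2545 / 247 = -10.30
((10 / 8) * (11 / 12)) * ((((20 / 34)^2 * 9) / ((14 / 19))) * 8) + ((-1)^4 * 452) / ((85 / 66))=3941883 / 10115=389.71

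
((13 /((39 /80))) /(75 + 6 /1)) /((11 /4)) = 0.12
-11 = -11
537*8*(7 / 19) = 30072 / 19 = 1582.74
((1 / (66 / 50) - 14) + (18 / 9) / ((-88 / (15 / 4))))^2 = 49519369 / 278784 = 177.63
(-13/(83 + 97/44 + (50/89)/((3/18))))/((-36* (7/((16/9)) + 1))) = 203632/246618171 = 0.00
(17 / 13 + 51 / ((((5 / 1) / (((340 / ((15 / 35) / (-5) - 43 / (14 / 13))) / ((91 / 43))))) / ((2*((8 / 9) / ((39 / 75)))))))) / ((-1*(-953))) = -196974937 / 1353361971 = -0.15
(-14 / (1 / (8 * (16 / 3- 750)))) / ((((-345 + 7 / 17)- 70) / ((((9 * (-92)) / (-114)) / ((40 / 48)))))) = -146746992 / 83695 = -1753.35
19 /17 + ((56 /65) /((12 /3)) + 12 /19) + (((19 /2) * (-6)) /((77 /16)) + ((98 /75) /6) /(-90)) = -64700097877 /6547290750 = -9.88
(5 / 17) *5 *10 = 250 / 17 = 14.71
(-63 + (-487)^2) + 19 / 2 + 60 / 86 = 20391993 / 86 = 237116.20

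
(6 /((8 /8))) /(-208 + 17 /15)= -90 /3103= -0.03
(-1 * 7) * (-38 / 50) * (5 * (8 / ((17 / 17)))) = 1064 / 5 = 212.80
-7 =-7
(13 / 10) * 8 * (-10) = -104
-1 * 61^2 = -3721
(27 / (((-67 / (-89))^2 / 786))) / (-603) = -62.10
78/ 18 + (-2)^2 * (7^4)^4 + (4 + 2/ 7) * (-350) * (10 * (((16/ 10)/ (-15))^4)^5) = 2248291545345847435601535835294142812197764364817/ 16913130340981297194957733154296875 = 132931722278408.33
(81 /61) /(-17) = -81 /1037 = -0.08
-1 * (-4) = 4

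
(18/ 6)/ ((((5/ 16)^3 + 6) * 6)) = 2048/ 24701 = 0.08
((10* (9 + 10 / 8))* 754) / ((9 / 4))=309140 / 9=34348.89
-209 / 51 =-4.10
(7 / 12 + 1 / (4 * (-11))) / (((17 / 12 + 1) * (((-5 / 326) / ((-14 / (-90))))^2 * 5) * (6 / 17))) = 3275532596 / 242240625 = 13.52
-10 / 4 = -5 / 2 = -2.50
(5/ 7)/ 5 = 1/ 7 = 0.14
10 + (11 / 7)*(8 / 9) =718 / 63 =11.40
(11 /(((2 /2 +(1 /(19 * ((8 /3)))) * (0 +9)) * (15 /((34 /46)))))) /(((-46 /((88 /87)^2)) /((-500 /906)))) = 5502886400 /974017287261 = 0.01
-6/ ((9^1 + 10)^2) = -6/ 361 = -0.02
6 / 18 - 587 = -1760 / 3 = -586.67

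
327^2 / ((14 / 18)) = 137480.14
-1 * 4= -4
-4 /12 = -1 /3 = -0.33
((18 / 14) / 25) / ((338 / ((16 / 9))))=8 / 29575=0.00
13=13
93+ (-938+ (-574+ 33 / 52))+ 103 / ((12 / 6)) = -71077 / 52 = -1366.87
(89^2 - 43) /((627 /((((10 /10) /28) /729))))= 0.00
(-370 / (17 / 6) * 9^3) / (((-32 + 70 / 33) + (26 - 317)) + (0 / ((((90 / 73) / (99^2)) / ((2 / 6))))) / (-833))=53406540 / 180013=296.68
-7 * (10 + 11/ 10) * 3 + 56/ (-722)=-841771/ 3610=-233.18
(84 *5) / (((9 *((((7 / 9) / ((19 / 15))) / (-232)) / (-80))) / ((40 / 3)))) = 18807466.67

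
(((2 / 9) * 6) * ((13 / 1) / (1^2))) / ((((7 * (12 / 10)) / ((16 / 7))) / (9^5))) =13646880 / 49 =278507.76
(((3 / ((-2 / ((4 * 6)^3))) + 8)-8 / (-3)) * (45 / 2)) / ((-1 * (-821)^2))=466320 / 674041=0.69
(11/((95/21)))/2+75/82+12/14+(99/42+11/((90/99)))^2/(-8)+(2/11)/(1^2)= -481954901/20994050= -22.96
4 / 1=4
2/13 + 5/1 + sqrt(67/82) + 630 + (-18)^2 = 960.06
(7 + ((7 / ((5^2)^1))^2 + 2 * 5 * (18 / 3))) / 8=10481 / 1250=8.38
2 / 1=2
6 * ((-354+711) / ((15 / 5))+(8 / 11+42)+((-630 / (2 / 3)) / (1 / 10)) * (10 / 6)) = -1028826 / 11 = -93529.64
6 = 6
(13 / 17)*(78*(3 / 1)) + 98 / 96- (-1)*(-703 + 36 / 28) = -2980249 / 5712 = -521.75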